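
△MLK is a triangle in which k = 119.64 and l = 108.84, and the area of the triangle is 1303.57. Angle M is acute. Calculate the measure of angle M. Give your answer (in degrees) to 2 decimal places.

∠M ≈ 11.55°

From area = ½·l·k·sin M, we get sin M = 2·area/(l·k) ≈ 0.20022.
Taking the acute solution, ∠M ≈ 11.55°.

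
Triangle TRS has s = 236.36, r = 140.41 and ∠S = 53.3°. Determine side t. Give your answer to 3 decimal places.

Law of sines: sin R = r·sin S/s ≈ 0.47630.
Since s ≥ r, only the acute value applies: ∠R ≈ 28.44°.
Then ∠T = 180° − ∠S − ∠R ≈ 98.26°.
Law of sines gives t = s·sin T/sin S ≈ 291.74.

291.740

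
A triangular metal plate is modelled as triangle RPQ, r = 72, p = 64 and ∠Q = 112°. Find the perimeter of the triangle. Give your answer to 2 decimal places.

perimeter ≈ 248.84

By the law of cosines, q² = r² + p² − 2·r·p·cos Q = 12732, so q ≈ 112.84.
Semiperimeter s = (72+64+112.84)/2 = 124.42.
Perimeter = 72 + 64 + 112.84 = 248.84.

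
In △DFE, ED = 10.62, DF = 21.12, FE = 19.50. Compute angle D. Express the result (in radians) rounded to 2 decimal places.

By the law of cosines, cos D = (ED² + DF² − FE²) / (2·ED·DF) ≈ 0.39811, so ∠D ≈ 1.161 rad.

1.16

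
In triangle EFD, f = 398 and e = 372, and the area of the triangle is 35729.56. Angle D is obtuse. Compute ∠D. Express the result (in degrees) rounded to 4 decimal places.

From area = ½·e·f·sin D, we get sin D = 2·area/(e·f) ≈ 0.48265.
Taking the obtuse solution, ∠D ≈ 151.14°.

151.1414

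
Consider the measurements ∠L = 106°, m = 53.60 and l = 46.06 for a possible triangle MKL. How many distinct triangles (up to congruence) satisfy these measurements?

m·sin L = 53.60·sin(106°) ≈ 51.52.
Since ∠L is not acute, a triangle exists only if l > m; here l ≤ m, so there is no triangle.

0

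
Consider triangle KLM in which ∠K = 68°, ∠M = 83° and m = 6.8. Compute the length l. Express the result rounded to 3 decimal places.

3.321

The third angle is ∠L = 180° − ∠M − ∠K = 29.00°.
Law of sines: l = m·sin L/sin M ≈ 3.3215.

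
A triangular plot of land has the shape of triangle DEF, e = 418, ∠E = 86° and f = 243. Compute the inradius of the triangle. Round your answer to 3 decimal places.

r ≈ 85.084

Law of sines: sin F = f·sin E/e ≈ 0.57992.
Since e ≥ f, only the acute value applies: ∠F ≈ 35.45°.
Then ∠D = 180° − ∠E − ∠F ≈ 58.55°.
Law of sines gives d = e·sin D/sin E ≈ 357.48.
Area = ½·e·f·sin D ≈ 43328.
Semiperimeter s = (357.48+418+243)/2 = 509.24.
Inradius = area/s = 43328/509.24 ≈ 85.084.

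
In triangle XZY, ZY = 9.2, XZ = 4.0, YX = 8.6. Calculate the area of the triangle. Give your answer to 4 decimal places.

area ≈ 17.1485

Semiperimeter s = (9.2 + 8.6 + 4)/2 = 10.9.
Heron's formula: area = √(10.9·1.7·2.3·6.9) ≈ 17.149.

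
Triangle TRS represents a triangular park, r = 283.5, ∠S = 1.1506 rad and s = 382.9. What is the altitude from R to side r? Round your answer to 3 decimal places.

h_R ≈ 363.207

Law of sines: sin R = r·sin S/s ≈ 0.67599.
Since s ≥ r, only the acute value applies: ∠R ≈ 0.7423 rad.
Then ∠T = π − ∠S − ∠R ≈ 1.2487 rad.
Law of sines gives t = s·sin T/sin S ≈ 397.81.
Area = ½·s·r·sin T ≈ 51485.
The altitude from R has length 2·area/r ≈ 363.21.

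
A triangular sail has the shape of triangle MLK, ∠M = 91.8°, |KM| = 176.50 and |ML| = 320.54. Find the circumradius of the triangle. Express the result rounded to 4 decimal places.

R ≈ 185.4643

By the law of cosines, |LK|² = |KM|² + |ML|² − 2·|KM|·|ML|·cos M = 1.3745e+05, so |LK| ≈ 370.75.
Area = ½·|KM|·|ML|·sin M ≈ 28274.
Circumradius = |LK|/(2 sin M) ≈ 185.46.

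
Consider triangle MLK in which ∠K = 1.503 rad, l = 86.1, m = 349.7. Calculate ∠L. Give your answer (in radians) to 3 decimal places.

By the law of cosines, k² = m² + l² − 2·m·l·cos K = 1.2562e+05, so k ≈ 354.43.
Law of cosines again: cos L = (k² + m² − l²)/(2·k·m) ≈ 0.97019, so ∠L ≈ 0.245 rad.

∠L ≈ 0.245 rad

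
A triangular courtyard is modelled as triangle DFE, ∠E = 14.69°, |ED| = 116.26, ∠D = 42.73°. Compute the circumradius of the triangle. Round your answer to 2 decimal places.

The third angle is ∠F = 180° − ∠E − ∠D = 122.58°.
Law of sines: |FE| = |ED|·sin D/sin F ≈ 93.619.
Law of sines: |DF| = |ED|·sin E/sin F ≈ 34.988.
Circumradius = |ED|/(2 sin F) ≈ 68.986.

R ≈ 68.99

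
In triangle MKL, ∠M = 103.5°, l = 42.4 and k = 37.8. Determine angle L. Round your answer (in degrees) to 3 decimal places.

By the law of cosines, m² = k² + l² − 2·k·l·cos M = 3974.9, so m ≈ 63.047.
Law of cosines again: cos L = (m² + k² − l²)/(2·m·k) ≈ 0.75655, so ∠L ≈ 40.84°.

40.839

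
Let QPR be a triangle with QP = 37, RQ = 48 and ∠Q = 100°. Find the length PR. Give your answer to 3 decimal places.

By the law of cosines, PR² = RQ² + QP² − 2·RQ·QP·cos Q = 4289.8, so PR ≈ 65.497.

65.497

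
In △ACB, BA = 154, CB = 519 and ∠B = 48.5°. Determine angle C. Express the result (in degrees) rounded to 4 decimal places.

By the law of cosines, AC² = CB² + BA² − 2·CB·BA·cos B = 1.8716e+05, so AC ≈ 432.62.
Law of cosines again: cos C = (AC² + CB² − BA²)/(2·AC·CB) ≈ 0.96380, so ∠C ≈ 15.46°.

∠C ≈ 15.4626°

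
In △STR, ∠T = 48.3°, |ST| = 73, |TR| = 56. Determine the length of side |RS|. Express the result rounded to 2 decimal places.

55.01

By the law of cosines, |RS|² = |ST|² + |TR|² − 2·|ST|·|TR|·cos T = 3026.1, so |RS| ≈ 55.01.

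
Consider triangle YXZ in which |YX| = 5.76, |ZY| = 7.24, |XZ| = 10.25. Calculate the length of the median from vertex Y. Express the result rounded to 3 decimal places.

Median from Y: ½√(2·|ZY|² + 2·|YX|² − |XZ|²) ≈ 4.066.

m_Y ≈ 4.066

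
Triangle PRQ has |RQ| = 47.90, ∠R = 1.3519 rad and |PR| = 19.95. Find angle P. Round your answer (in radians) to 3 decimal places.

∠P ≈ 1.369 rad

By the law of cosines, |QP|² = |PR|² + |RQ|² − 2·|PR|·|RQ|·cos R = 2277.4, so |QP| ≈ 47.722.
Law of cosines again: cos P = (|QP|² + |PR|² − |RQ|²)/(2·|QP|·|PR|) ≈ 0.20008, so ∠P ≈ 1.3694 rad.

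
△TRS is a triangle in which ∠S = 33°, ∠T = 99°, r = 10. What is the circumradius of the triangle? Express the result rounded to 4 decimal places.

The third angle is ∠R = 180° − ∠S − ∠T = 48.00°.
Law of sines: t = r·sin T/sin R ≈ 13.291.
Law of sines: s = r·sin S/sin R ≈ 7.3288.
Circumradius = r/(2 sin R) ≈ 6.7282.

6.7282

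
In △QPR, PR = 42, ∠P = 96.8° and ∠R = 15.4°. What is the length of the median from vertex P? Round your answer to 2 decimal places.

The third angle is ∠Q = 180° − ∠P − ∠R = 67.80°.
Law of sines: RQ = PR·sin P/sin Q ≈ 45.044.
Law of sines: QP = PR·sin R/sin Q ≈ 12.046.
Median from P: ½√(2·QP² + 2·PR² − RQ²) ≈ 21.15.

m_P ≈ 21.15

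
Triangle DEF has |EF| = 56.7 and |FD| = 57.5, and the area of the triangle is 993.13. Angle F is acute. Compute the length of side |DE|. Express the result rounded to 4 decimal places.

From area = ½·|EF|·|FD|·sin F, we get sin F = 2·area/(|EF|·|FD|) ≈ 0.60924.
Taking the acute solution, ∠F ≈ 37.53°.
Law of cosines then gives |DE| ≈ 36.749.

36.7485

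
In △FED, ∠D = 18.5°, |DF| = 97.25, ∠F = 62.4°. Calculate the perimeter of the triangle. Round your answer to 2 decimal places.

perimeter ≈ 215.78

The third angle is ∠E = 180° − ∠D − ∠F = 99.10°.
Law of sines: |ED| = |DF|·sin F/sin E ≈ 87.282.
Law of sines: |FE| = |DF|·sin D/sin E ≈ 31.251.
Semiperimeter s = (87.282+97.25+31.251)/2 = 107.89.
Perimeter = 87.282 + 97.25 + 31.251 = 215.78.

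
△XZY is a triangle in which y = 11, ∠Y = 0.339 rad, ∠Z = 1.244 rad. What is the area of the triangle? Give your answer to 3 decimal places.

The third angle is ∠X = π − ∠Z − ∠Y = 1.559 rad.
Law of sines: x = y·sin X/sin Y ≈ 33.076.
Law of sines: z = y·sin Z/sin Y ≈ 31.328.
Area = ½·y·x·sin Z ≈ 172.29.

172.289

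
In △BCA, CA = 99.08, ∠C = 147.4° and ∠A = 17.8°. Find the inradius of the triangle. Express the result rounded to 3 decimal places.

The third angle is ∠B = 180° − ∠C − ∠A = 14.80°.
Law of sines: AB = CA·sin C/sin B ≈ 208.97.
Law of sines: BC = CA·sin A/sin B ≈ 118.57.
Area = ½·CA·AB·sin A ≈ 3164.7.
Semiperimeter s = (99.08+208.97+118.57)/2 = 213.31.
Inradius = area/s = 3164.7/213.31 ≈ 14.836.

14.836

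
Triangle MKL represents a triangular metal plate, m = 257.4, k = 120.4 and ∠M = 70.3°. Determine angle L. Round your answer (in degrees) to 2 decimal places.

∠L ≈ 83.57°

Law of sines: sin K = k·sin M/m ≈ 0.44038.
Since m ≥ k, only the acute value applies: ∠K ≈ 26.13°.
Then ∠L = 180° − ∠M − ∠K ≈ 83.57°.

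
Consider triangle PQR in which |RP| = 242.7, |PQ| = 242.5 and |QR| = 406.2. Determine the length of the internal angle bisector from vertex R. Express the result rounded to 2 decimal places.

t_R ≈ 291.23

By the law of cosines, cos R = (|QR|² + |RP|² − |PQ|²) / (2·|QR|·|RP|) ≈ 0.83733, so ∠R ≈ 33.14°.
The bisector from R has length 2·|QR|·|RP|·cos(∠R/2)/(|QR|+|RP|) ≈ 291.23.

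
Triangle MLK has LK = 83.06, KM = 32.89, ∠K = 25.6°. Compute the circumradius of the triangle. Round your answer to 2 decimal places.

By the law of cosines, ML² = LK² + KM² − 2·LK·KM·cos K = 3053.4, so ML ≈ 55.257.
Area = ½·LK·KM·sin K ≈ 590.2.
Circumradius = ML/(2 sin K) ≈ 63.943.

63.94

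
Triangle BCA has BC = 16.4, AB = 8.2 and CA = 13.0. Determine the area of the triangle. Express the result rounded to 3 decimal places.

area ≈ 52.669

Semiperimeter s = (13 + 8.2 + 16.4)/2 = 18.8.
Heron's formula: area = √(18.8·5.8·10.6·2.4) ≈ 52.669.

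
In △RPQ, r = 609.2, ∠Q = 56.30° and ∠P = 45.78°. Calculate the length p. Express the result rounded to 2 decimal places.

446.48

The third angle is ∠R = 180° − ∠P − ∠Q = 77.92°.
Law of sines: p = r·sin P/sin R ≈ 446.48.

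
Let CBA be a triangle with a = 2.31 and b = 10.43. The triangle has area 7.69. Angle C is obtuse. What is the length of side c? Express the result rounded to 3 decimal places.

From area = ½·b·a·sin C, we get sin C = 2·area/(b·a) ≈ 0.63835.
Taking the obtuse solution, ∠C ≈ 140.33°.
Law of cosines then gives c ≈ 12.297.

12.297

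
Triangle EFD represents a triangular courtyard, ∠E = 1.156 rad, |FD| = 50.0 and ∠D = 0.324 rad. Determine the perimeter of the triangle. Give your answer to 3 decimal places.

The third angle is ∠F = π − ∠D − ∠E = 1.662 rad.
Law of sines: |DE| = |FD|·sin F/sin E ≈ 54.408.
Law of sines: |EF| = |FD|·sin D/sin E ≈ 17.393.
Semiperimeter s = (50+54.408+17.393)/2 = 60.9.
Perimeter = 50 + 54.408 + 17.393 = 121.8.

121.801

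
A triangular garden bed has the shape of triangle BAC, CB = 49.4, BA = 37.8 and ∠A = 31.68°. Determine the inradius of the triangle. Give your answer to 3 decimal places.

r ≈ 9.335

Law of sines: sin C = BA·sin A/CB ≈ 0.40185.
Since CB ≥ BA, only the acute value applies: ∠C ≈ 23.69°.
Then ∠B = 180° − ∠A − ∠C ≈ 124.63°.
Law of sines gives AC = CB·sin B/sin A ≈ 77.403.
Area = ½·CB·BA·sin B ≈ 768.29.
Semiperimeter s = (77.403+49.4+37.8)/2 = 82.302.
Inradius = area/s = 768.29/82.302 ≈ 9.335.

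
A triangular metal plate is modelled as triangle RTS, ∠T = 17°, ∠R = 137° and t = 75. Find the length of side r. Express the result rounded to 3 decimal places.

The third angle is ∠S = 180° − ∠R − ∠T = 26.00°.
Law of sines: r = t·sin R/sin T ≈ 174.95.

174.948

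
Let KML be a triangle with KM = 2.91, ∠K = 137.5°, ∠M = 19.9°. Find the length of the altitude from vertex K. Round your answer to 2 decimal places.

h_K ≈ 0.99

The third angle is ∠L = 180° − ∠K − ∠M = 22.60°.
Law of sines: ML = KM·sin K/sin L ≈ 5.1158.
Law of sines: LK = KM·sin M/sin L ≈ 2.5775.
Area = ½·KM·ML·sin M ≈ 2.5336.
The altitude from K has length 2·area/ML ≈ 0.9905.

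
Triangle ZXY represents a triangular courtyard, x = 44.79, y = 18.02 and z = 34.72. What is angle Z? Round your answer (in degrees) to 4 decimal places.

45.8000

By the law of cosines, cos Z = (x² + y² − z²) / (2·x·y) ≈ 0.69717, so ∠Z ≈ 45.80°.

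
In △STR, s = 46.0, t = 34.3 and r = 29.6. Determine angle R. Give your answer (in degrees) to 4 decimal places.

By the law of cosines, cos R = (s² + t² − r²) / (2·s·t) ≈ 0.76573, so ∠R ≈ 40.03°.

∠R ≈ 40.0282°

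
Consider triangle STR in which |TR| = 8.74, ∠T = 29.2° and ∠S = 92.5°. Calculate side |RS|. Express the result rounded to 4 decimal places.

The third angle is ∠R = 180° − ∠S − ∠T = 58.30°.
Law of sines: |RS| = |TR|·sin T/sin S ≈ 4.268.

4.2680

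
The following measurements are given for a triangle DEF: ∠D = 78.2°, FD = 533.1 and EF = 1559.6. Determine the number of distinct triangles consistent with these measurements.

FD·sin D = 533.1·sin(78.2°) ≈ 521.8.
Since EF ≥ FD, exactly one triangle exists.

1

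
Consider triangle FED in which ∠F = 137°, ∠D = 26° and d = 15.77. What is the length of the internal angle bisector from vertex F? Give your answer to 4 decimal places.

The third angle is ∠E = 180° − ∠D − ∠F = 17.00°.
Law of sines: f = d·sin F/sin D ≈ 24.534.
Law of sines: e = d·sin E/sin D ≈ 10.518.
The bisector from F has length 2·e·d·cos(∠F/2)/(e+d) ≈ 4.625.

4.6250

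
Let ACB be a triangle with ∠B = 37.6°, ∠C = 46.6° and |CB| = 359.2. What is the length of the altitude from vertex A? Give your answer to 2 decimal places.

h_A ≈ 160.06

The third angle is ∠A = 180° − ∠C − ∠B = 95.80°.
Law of sines: |BA| = |CB|·sin C/sin A ≈ 262.33.
Law of sines: |AC| = |CB|·sin B/sin A ≈ 220.29.
Area = ½·|CB|·|BA|·sin B ≈ 28747.
The altitude from A has length 2·area/|CB| ≈ 160.06.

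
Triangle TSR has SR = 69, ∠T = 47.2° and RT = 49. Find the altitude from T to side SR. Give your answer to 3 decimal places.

Law of sines: sin S = RT·sin T/SR ≈ 0.52105.
Since SR ≥ RT, only the acute value applies: ∠S ≈ 31.40°.
Then ∠R = 180° − ∠T − ∠S ≈ 101.40°.
Law of sines gives TS = SR·sin R/sin T ≈ 92.186.
Area = ½·SR·RT·sin R ≈ 1657.2.
The altitude from T has length 2·area/SR ≈ 48.034.

h_T ≈ 48.034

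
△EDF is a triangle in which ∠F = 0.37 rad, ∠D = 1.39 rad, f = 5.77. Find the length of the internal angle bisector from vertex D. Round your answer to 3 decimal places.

The third angle is ∠E = π − ∠D − ∠F = 1.382 rad.
Law of sines: e = f·sin E/sin F ≈ 15.671.
Law of sines: d = f·sin D/sin F ≈ 15.696.
The bisector from D has length 2·f·e·cos(∠D/2)/(f+e) ≈ 6.4782.

6.478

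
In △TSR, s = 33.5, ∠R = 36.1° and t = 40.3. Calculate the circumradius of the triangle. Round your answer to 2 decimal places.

By the law of cosines, r² = t² + s² − 2·t·s·cos R = 564.69, so r ≈ 23.763.
Area = ½·t·s·sin R ≈ 397.72.
Circumradius = r/(2 sin R) ≈ 20.166.

20.17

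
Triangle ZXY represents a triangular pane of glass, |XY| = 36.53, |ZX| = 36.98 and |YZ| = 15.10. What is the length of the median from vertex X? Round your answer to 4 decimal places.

m_X ≈ 35.9719

Median from X: ½√(2·|ZX|² + 2·|XY|² − |YZ|²) ≈ 35.972.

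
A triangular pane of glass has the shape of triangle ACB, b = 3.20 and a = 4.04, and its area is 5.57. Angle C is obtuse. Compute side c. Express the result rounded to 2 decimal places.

From area = ½·b·a·sin C, we get sin C = 2·area/(b·a) ≈ 0.86170.
Taking the obtuse solution, ∠C ≈ 120.49°.
Law of cosines then gives c ≈ 6.2993.

6.30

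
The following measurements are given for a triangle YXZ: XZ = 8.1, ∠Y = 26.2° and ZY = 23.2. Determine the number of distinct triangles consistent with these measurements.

ZY·sin Y = 23.2·sin(26.2°) ≈ 10.24.
Since XZ = 8.1 < 10.24 = ZY sin Y, no triangle exists.

0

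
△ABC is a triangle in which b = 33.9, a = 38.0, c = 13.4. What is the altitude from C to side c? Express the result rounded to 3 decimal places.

Semiperimeter s = (38 + 33.9 + 13.4)/2 = 42.65.
Heron's formula: area = √(42.65·4.65·8.75·29.25) ≈ 225.3.
The altitude from C has length 2·area/c ≈ 33.626.

h_C ≈ 33.626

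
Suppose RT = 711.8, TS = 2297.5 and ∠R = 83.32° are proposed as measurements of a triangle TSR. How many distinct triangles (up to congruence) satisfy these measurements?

RT·sin R = 711.8·sin(83.32°) ≈ 707.
Since TS ≥ RT, exactly one triangle exists.

1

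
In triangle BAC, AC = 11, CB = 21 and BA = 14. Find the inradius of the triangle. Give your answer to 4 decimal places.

Semiperimeter s = (11 + 21 + 14)/2 = 23.
Heron's formula: area = √(23·12·2·9) ≈ 70.484.
Inradius = area/s = 70.484/23 ≈ 3.0645.

3.0645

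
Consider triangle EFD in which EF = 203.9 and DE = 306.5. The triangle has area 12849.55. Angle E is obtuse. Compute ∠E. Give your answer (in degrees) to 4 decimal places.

∠E ≈ 155.7187°

From area = ½·DE·EF·sin E, we get sin E = 2·area/(DE·EF) ≈ 0.41122.
Taking the obtuse solution, ∠E ≈ 155.72°.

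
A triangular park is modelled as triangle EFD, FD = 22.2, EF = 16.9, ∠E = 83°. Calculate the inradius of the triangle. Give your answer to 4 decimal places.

4.9994

Law of sines: sin D = EF·sin E/FD ≈ 0.75559.
Since FD ≥ EF, only the acute value applies: ∠D ≈ 49.08°.
Then ∠F = 180° − ∠E − ∠D ≈ 47.92°.
Law of sines gives DE = FD·sin F/sin E ≈ 16.602.
Area = ½·FD·EF·sin F ≈ 139.24.
Semiperimeter s = (22.2+16.602+16.9)/2 = 27.851.
Inradius = area/s = 139.24/27.851 ≈ 4.9994.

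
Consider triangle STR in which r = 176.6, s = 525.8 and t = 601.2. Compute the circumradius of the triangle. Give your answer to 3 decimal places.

By the law of cosines, cos S = (t² + r² − s²) / (2·t·r) ≈ 0.54705, so ∠S ≈ 56.83°.
Circumradius = s/(2 sin S) ≈ 314.06.

314.061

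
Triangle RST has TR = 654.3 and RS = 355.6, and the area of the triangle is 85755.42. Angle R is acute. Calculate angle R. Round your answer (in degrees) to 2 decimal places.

From area = ½·TR·RS·sin R, we get sin R = 2·area/(TR·RS) ≈ 0.73714.
Taking the acute solution, ∠R ≈ 47.49°.

∠R ≈ 47.49°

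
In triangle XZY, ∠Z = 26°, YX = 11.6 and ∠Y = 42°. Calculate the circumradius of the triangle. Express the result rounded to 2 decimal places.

The third angle is ∠X = 180° − ∠Z − ∠Y = 112.00°.
Law of sines: ZY = YX·sin X/sin Z ≈ 24.535.
Law of sines: XZ = YX·sin Y/sin Z ≈ 17.706.
Circumradius = YX/(2 sin Z) ≈ 13.231.

13.23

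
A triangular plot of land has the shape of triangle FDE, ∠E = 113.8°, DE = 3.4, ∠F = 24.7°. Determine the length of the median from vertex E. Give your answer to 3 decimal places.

m_E ≈ 2.541

The third angle is ∠D = 180° − ∠E − ∠F = 41.50°.
Law of sines: EF = DE·sin D/sin F ≈ 5.3914.
Law of sines: FD = DE·sin E/sin F ≈ 7.4446.
Median from E: ½√(2·DE² + 2·EF² − FD²) ≈ 2.5413.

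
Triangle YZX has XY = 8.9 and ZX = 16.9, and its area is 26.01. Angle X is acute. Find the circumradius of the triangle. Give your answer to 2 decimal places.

13.14

From area = ½·ZX·XY·sin X, we get sin X = 2·area/(ZX·XY) ≈ 0.34585.
Taking the acute solution, ∠X ≈ 20.23°.
Law of cosines then gives YZ ≈ 9.0865.
Circumradius = YZ/(2 sin X) ≈ 13.136.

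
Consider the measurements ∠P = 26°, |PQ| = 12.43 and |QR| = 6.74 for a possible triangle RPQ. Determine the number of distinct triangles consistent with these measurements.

|PQ|·sin P = 12.43·sin(26°) ≈ 5.449.
Since |PQ| sin P < |QR| < |PQ| (5.449 < 6.74 < 12.43), two triangles exist.

2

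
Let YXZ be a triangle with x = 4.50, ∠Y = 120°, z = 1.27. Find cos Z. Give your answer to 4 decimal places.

By the law of cosines, y² = x² + z² − 2·x·z·cos Y = 27.578, so y ≈ 5.2515.
Law of cosines again: cos Z = (y² + x² − z²)/(2·y·x) ≈ 0.97782, so ∠Z ≈ 12.09°.

0.9778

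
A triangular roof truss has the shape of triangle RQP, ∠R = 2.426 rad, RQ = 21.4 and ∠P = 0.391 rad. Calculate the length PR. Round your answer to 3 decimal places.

17.908

The third angle is ∠Q = π − ∠P − ∠R = 0.325 rad.
Law of sines: PR = RQ·sin Q/sin P ≈ 17.908.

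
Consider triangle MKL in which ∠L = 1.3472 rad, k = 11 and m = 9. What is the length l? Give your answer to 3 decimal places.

By the law of cosines, l² = m² + k² − 2·m·k·cos L = 158.1, so l ≈ 12.574.

12.574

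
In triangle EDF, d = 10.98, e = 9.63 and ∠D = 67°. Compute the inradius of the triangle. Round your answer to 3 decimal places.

r ≈ 2.943

Law of sines: sin E = e·sin D/d ≈ 0.80733.
Since d ≥ e, only the acute value applies: ∠E ≈ 53.84°.
Then ∠F = 180° − ∠D − ∠E ≈ 59.16°.
Law of sines gives f = d·sin F/sin D ≈ 10.242.
Area = ½·d·e·sin F ≈ 45.395.
Semiperimeter s = (9.63+10.98+10.242)/2 = 15.426.
Inradius = area/s = 45.395/15.426 ≈ 2.9428.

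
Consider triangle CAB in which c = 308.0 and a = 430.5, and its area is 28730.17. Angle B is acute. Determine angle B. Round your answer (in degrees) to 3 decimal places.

∠B ≈ 25.681°

From area = ½·c·a·sin B, we get sin B = 2·area/(c·a) ≈ 0.43336.
Taking the acute solution, ∠B ≈ 25.68°.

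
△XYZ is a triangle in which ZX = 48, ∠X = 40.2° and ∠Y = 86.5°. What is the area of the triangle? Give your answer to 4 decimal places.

The third angle is ∠Z = 180° − ∠X − ∠Y = 53.30°.
Law of sines: YZ = ZX·sin X/sin Y ≈ 31.04.
Law of sines: XY = ZX·sin Z/sin Y ≈ 38.557.
Area = ½·ZX·YZ·sin Z ≈ 597.29.

area ≈ 597.2882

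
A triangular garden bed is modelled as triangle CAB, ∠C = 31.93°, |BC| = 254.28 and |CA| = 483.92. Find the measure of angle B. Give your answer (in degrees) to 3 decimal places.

By the law of cosines, |AB|² = |BC|² + |CA|² − 2·|BC|·|CA|·cos C = 89971, so |AB| ≈ 299.95.
Law of cosines again: cos B = (|AB|² + |BC|² − |CA|²)/(2·|AB|·|BC|) ≈ -0.52149, so ∠B ≈ 121.43°.

∠B ≈ 121.432°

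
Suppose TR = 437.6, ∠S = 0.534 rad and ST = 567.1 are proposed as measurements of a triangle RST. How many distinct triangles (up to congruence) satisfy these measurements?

ST·sin S = 567.1·sin(0.534 rad) ≈ 288.6.
Since ST sin S < TR < ST (288.6 < 437.6 < 567.1), two triangles exist.

2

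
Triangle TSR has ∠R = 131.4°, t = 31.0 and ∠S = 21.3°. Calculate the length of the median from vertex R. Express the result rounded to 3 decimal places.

m_R ≈ 11.802

The third angle is ∠T = 180° − ∠S − ∠R = 27.30°.
Law of sines: s = t·sin S/sin T ≈ 24.552.
Law of sines: r = t·sin R/sin T ≈ 50.7.
Median from R: ½√(2·t² + 2·s² − r²) ≈ 11.802.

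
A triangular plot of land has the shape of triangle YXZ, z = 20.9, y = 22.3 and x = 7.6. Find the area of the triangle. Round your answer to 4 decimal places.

area ≈ 79.4171

Semiperimeter s = (22.3 + 7.6 + 20.9)/2 = 25.4.
Heron's formula: area = √(25.4·3.1·17.8·4.5) ≈ 79.417.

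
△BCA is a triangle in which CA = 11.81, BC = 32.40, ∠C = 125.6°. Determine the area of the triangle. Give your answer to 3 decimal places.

Area = ½·BC·CA·sin C ≈ 155.56.

155.564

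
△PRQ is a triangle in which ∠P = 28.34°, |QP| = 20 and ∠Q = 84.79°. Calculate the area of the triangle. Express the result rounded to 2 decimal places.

The third angle is ∠R = 180° − ∠Q − ∠P = 66.87°.
Law of sines: |RQ| = |QP|·sin P/sin R ≈ 10.324.
Law of sines: |PR| = |QP|·sin Q/sin R ≈ 21.658.
Area = ½·|QP|·|RQ|·sin Q ≈ 102.81.

102.81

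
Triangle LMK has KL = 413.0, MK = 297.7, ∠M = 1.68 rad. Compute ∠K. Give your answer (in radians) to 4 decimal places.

∠K ≈ 0.6628 rad

Law of sines: sin L = MK·sin M/KL ≈ 0.71653.
Since KL ≥ MK, only the acute value applies: ∠L ≈ 0.799 rad.
Then ∠K = π − ∠M − ∠L ≈ 0.663 rad.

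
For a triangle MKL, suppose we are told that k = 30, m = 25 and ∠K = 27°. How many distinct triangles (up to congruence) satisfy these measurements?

m·sin K = 25·sin(27°) ≈ 11.35.
Since k ≥ m, exactly one triangle exists.

1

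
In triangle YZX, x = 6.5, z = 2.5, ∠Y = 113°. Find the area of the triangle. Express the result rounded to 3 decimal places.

Area = ½·z·x·sin Y ≈ 7.4791.

area ≈ 7.479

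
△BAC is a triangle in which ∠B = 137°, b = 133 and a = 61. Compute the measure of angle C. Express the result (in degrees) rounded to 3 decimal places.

Law of sines: sin A = a·sin B/b ≈ 0.31280.
Since b ≥ a, only the acute value applies: ∠A ≈ 18.23°.
Then ∠C = 180° − ∠B − ∠A ≈ 24.77°.

∠C ≈ 24.772°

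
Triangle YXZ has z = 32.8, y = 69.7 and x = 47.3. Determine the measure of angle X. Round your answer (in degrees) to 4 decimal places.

By the law of cosines, cos X = (z² + y² − x²) / (2·z·y) ≈ 0.80848, so ∠X ≈ 36.05°.

36.0521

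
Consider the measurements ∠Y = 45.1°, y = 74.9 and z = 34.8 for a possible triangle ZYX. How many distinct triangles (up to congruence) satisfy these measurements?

z·sin Y = 34.8·sin(45.1°) ≈ 24.65.
Since y ≥ z, exactly one triangle exists.

1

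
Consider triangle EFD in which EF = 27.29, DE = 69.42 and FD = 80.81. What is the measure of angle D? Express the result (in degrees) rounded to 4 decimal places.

By the law of cosines, cos D = (FD² + DE² − EF²) / (2·FD·DE) ≈ 0.94518, so ∠D ≈ 19.06°.

∠D ≈ 19.0587°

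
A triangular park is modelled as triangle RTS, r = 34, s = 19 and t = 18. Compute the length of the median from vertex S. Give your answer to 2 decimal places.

Median from S: ½√(2·r² + 2·t² − s²) ≈ 25.49.

m_S ≈ 25.49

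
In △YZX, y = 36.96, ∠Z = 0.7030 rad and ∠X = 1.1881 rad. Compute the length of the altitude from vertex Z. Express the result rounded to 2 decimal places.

34.29

The third angle is ∠Y = π − ∠Z − ∠X = 1.2505 rad.
Law of sines: z = y·sin Z/sin Y ≈ 25.175.
Law of sines: x = y·sin X/sin Y ≈ 36.124.
Area = ½·y·z·sin X ≈ 431.59.
The altitude from Z has length 2·area/z ≈ 34.286.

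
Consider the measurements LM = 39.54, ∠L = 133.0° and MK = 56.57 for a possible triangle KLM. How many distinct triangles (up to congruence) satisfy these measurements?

1

LM·sin L = 39.54·sin(133.0°) ≈ 28.92.
Since ∠L is not acute, a triangle exists only if MK > LM; here MK > LM, so there is exactly one triangle.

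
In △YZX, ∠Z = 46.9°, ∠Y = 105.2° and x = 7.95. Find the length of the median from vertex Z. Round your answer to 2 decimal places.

m_Z ≈ 11.29

The third angle is ∠X = 180° − ∠Y − ∠Z = 27.90°.
Law of sines: y = x·sin Y/sin X ≈ 16.395.
Law of sines: z = x·sin Z/sin X ≈ 12.405.
Median from Z: ½√(2·x² + 2·y² − z²) ≈ 11.293.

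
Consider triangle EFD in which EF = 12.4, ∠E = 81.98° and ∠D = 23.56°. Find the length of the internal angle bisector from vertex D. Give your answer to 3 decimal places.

The third angle is ∠F = 180° − ∠D − ∠E = 74.46°.
Law of sines: FD = EF·sin E/sin D ≈ 30.719.
Law of sines: DE = EF·sin F/sin D ≈ 29.888.
The bisector from D has length 2·FD·DE·cos(∠D/2)/(FD+DE) ≈ 29.66.

29.660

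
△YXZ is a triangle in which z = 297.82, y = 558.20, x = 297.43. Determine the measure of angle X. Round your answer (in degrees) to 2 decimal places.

By the law of cosines, cos X = (z² + y² − x²) / (2·z·y) ≈ 0.93784, so ∠X ≈ 20.31°.

20.31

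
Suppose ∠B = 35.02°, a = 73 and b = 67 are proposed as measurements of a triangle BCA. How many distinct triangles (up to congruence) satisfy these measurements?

2

a·sin B = 73·sin(35.02°) ≈ 41.89.
Since a sin B < b < a (41.89 < 67 < 73), two triangles exist.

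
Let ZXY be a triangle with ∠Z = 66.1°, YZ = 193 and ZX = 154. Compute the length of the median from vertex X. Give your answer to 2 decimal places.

m_X ≈ 144.87

By the law of cosines, XY² = YZ² + ZX² − 2·YZ·ZX·cos Z = 36882, so XY ≈ 192.05.
Median from X: ½√(2·ZX² + 2·XY² − YZ²) ≈ 144.87.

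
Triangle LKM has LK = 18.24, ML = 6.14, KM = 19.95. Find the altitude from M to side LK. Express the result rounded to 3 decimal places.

Semiperimeter s = (19.95 + 6.14 + 18.24)/2 = 22.165.
Heron's formula: area = √(22.165·2.215·16.025·3.925) ≈ 55.57.
The altitude from M has length 2·area/LK ≈ 6.0932.

6.093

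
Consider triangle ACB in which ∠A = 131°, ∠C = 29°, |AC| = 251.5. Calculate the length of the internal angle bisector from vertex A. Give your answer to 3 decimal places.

t_A ≈ 122.307

The third angle is ∠B = 180° − ∠A − ∠C = 20.00°.
Law of sines: |CB| = |AC|·sin A/sin B ≈ 554.97.
Law of sines: |BA| = |AC|·sin C/sin B ≈ 356.5.
The bisector from A has length 2·|BA|·|AC|·cos(∠A/2)/(|BA|+|AC|) ≈ 122.31.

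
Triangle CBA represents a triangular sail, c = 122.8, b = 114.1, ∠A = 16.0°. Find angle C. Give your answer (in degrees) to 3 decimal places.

By the law of cosines, a² = c² + b² − 2·c·b·cos A = 1161.3, so a ≈ 34.077.
Law of cosines again: cos C = (b² + a² − c²)/(2·b·a) ≈ -0.11571, so ∠C ≈ 96.64°.

∠C ≈ 96.644°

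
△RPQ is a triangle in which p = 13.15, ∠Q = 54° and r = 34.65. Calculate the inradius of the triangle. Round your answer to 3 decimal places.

4.803

By the law of cosines, q² = r² + p² − 2·r·p·cos Q = 837.9, so q ≈ 28.946.
Area = ½·r·p·sin Q ≈ 184.31.
Semiperimeter s = (34.65+13.15+28.946)/2 = 38.373.
Inradius = area/s = 184.31/38.373 ≈ 4.8032.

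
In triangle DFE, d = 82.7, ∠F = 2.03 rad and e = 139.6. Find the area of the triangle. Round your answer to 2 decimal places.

Area = ½·e·d·sin F ≈ 5174.5.

area ≈ 5174.47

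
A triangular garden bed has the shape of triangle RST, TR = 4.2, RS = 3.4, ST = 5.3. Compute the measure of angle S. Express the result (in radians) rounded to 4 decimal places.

By the law of cosines, cos S = (RS² + ST² − TR²) / (2·RS·ST) ≈ 0.61071, so ∠S ≈ 0.914 rad.

0.9138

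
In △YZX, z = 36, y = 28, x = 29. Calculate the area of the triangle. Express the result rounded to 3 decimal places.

Semiperimeter s = (28 + 36 + 29)/2 = 46.5.
Heron's formula: area = √(46.5·18.5·10.5·17.5) ≈ 397.58.

397.581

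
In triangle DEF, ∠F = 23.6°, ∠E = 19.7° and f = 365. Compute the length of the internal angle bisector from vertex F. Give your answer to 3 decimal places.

t_F ≈ 403.395

The third angle is ∠D = 180° − ∠E − ∠F = 136.70°.
Law of sines: d = f·sin D/sin F ≈ 625.26.
Law of sines: e = f·sin E/sin F ≈ 307.33.
The bisector from F has length 2·d·e·cos(∠F/2)/(d+e) ≈ 403.4.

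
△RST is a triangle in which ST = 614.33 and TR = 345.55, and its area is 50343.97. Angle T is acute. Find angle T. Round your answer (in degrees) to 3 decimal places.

From area = ½·ST·TR·sin T, we get sin T = 2·area/(ST·TR) ≈ 0.47431.
Taking the acute solution, ∠T ≈ 28.31°.

28.315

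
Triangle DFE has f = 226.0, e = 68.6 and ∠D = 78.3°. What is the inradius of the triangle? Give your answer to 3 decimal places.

r ≈ 29.360

By the law of cosines, d² = f² + e² − 2·f·e·cos D = 49494, so d ≈ 222.47.
Area = ½·f·e·sin D ≈ 7590.7.
Semiperimeter s = (222.47+226+68.6)/2 = 258.54.
Inradius = area/s = 7590.7/258.54 ≈ 29.36.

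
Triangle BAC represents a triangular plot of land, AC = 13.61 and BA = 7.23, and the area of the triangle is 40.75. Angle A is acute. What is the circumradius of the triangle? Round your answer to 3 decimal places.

6.809

From area = ½·BA·AC·sin A, we get sin A = 2·area/(BA·AC) ≈ 0.82825.
Taking the acute solution, ∠A ≈ 55.92°.
Law of cosines then gives CB ≈ 11.279.
Circumradius = CB/(2 sin A) ≈ 6.8092.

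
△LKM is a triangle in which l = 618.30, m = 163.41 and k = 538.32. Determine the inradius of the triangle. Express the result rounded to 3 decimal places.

Semiperimeter s = (618.3 + 538.32 + 163.41)/2 = 660.01.
Heron's formula: area = √(660.01·41.715·121.69·496.61) ≈ 40791.
Inradius = area/s = 40791/660.01 ≈ 61.803.

r ≈ 61.803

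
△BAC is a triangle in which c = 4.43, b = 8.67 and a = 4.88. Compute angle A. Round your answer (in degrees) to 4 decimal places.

By the law of cosines, cos A = (c² + b² − a²) / (2·c·b) ≈ 0.92402, so ∠A ≈ 22.48°.

22.4796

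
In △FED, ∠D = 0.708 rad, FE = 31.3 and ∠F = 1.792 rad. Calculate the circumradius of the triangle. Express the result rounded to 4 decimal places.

The third angle is ∠E = π − ∠D − ∠F = 0.642 rad.
Law of sines: ED = FE·sin F/sin D ≈ 46.958.
Law of sines: DF = FE·sin E/sin D ≈ 28.805.
Circumradius = FE/(2 sin D) ≈ 24.065.

R ≈ 24.0652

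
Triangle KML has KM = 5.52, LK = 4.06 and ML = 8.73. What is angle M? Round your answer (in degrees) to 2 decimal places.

By the law of cosines, cos M = (KM² + ML² − LK²) / (2·KM·ML) ≈ 0.93588, so ∠M ≈ 20.63°.

20.63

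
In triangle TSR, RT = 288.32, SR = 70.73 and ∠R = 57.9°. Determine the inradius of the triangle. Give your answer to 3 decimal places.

r ≈ 28.006

By the law of cosines, TS² = SR² + RT² − 2·SR·RT·cos R = 66458, so TS ≈ 257.79.
Area = ½·SR·RT·sin R ≈ 8637.6.
Semiperimeter s = (70.73+288.32+257.79)/2 = 308.42.
Inradius = area/s = 8637.6/308.42 ≈ 28.006.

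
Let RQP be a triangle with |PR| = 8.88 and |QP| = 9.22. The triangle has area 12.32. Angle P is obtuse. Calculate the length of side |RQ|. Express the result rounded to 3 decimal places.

17.889

From area = ½·|QP|·|PR|·sin P, we get sin P = 2·area/(|QP|·|PR|) ≈ 0.30095.
Taking the obtuse solution, ∠P ≈ 162.49°.
Law of cosines then gives |RQ| ≈ 17.889.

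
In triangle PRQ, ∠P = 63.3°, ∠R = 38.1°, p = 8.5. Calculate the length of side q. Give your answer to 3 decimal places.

The third angle is ∠Q = 180° − ∠P − ∠R = 78.60°.
Law of sines: q = p·sin Q/sin P ≈ 9.3268.

9.327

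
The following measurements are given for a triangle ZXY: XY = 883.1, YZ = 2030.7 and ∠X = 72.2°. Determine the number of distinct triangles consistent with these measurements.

XY·sin X = 883.1·sin(72.2°) ≈ 840.8.
Since YZ ≥ XY, exactly one triangle exists.

1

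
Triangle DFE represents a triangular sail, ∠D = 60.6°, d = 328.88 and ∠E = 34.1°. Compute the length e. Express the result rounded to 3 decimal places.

The third angle is ∠F = 180° − ∠E − ∠D = 85.30°.
Law of sines: e = d·sin E/sin D ≈ 211.64.

211.639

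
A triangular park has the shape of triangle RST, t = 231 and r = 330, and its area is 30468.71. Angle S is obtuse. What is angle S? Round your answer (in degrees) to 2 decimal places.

126.93

From area = ½·t·r·sin S, we get sin S = 2·area/(t·r) ≈ 0.79939.
Taking the obtuse solution, ∠S ≈ 126.93°.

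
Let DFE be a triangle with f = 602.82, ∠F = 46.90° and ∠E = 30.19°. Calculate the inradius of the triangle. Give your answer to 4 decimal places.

133.8360

The third angle is ∠D = 180° − ∠F − ∠E = 102.91°.
Law of sines: d = f·sin D/sin F ≈ 804.73.
Law of sines: e = f·sin E/sin F ≈ 415.17.
Area = ½·f·d·sin E ≈ 1.2197e+05.
Semiperimeter s = (804.73+602.82+415.17)/2 = 911.36.
Inradius = area/s = 1.2197e+05/911.36 ≈ 133.84.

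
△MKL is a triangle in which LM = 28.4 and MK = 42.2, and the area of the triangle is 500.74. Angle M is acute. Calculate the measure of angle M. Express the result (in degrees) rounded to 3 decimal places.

56.681

From area = ½·LM·MK·sin M, we get sin M = 2·area/(LM·MK) ≈ 0.83563.
Taking the acute solution, ∠M ≈ 56.68°.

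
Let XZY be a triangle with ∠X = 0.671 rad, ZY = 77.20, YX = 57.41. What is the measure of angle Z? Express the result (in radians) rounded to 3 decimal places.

Law of sines: sin Z = YX·sin X/ZY ≈ 0.46238.
Since ZY ≥ YX, only the acute value applies: ∠Z ≈ 0.481 rad.
Then ∠Y = π − ∠X − ∠Z ≈ 1.990 rad.

∠Z ≈ 0.481 rad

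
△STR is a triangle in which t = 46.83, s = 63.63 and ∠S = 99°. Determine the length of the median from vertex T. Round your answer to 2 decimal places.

Law of sines: sin T = t·sin S/s ≈ 0.72691.
Since s ≥ t, only the acute value applies: ∠T ≈ 46.63°.
Then ∠R = 180° − ∠S − ∠T ≈ 34.37°.
Law of sines gives r = s·sin R/sin S ≈ 36.371.
Median from T: ½√(2·r² + 2·s² − t²) ≈ 46.234.

m_T ≈ 46.23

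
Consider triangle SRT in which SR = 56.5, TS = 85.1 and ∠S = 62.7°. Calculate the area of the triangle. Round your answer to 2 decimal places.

Area = ½·TS·SR·sin S ≈ 2136.3.

2136.30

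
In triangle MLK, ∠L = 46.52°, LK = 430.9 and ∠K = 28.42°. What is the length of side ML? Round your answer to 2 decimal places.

The third angle is ∠M = 180° − ∠L − ∠K = 105.06°.
Law of sines: ML = LK·sin K/sin M ≈ 212.37.

212.37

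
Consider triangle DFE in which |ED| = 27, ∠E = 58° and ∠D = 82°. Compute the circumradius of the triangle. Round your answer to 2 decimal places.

21.00

The third angle is ∠F = 180° − ∠E − ∠D = 40.00°.
Law of sines: |FE| = |ED|·sin D/sin F ≈ 41.596.
Law of sines: |DF| = |ED|·sin E/sin F ≈ 35.622.
Circumradius = |ED|/(2 sin F) ≈ 21.002.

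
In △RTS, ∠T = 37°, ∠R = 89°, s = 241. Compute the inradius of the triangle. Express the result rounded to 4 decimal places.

60.1554

The third angle is ∠S = 180° − ∠R − ∠T = 54.00°.
Law of sines: r = s·sin R/sin S ≈ 297.85.
Law of sines: t = s·sin T/sin S ≈ 179.28.
Area = ½·s·r·sin T ≈ 21599.
Semiperimeter p = (297.85+179.28+241)/2 = 359.06.
Inradius = area/p = 21599/359.06 ≈ 60.155.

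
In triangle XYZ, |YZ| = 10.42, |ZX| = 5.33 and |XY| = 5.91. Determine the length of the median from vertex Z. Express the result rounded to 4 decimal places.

7.7305

Median from Z: ½√(2·|YZ|² + 2·|ZX|² − |XY|²) ≈ 7.7305.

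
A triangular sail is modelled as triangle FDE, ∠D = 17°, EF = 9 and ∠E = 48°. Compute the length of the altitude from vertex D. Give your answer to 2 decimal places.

h_D ≈ 20.73

The third angle is ∠F = 180° − ∠D − ∠E = 115.00°.
Law of sines: DE = EF·sin F/sin D ≈ 27.899.
Law of sines: FD = EF·sin E/sin D ≈ 22.876.
Area = ½·EF·DE·sin E ≈ 93.297.
The altitude from D has length 2·area/EF ≈ 20.733.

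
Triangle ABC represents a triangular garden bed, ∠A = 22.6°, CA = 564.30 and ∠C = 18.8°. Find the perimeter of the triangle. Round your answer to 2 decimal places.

perimeter ≈ 1167.21

The third angle is ∠B = 180° − ∠C − ∠A = 138.60°.
Law of sines: BC = CA·sin A/sin B ≈ 327.92.
Law of sines: AB = CA·sin C/sin B ≈ 274.99.
Semiperimeter s = (327.92+564.3+274.99)/2 = 583.61.
Perimeter = 327.92 + 564.3 + 274.99 = 1167.2.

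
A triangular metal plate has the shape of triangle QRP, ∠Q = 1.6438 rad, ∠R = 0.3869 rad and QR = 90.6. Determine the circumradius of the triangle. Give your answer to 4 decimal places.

The third angle is ∠P = π − ∠Q − ∠R = 1.1109 rad.
Law of sines: RP = QR·sin Q/sin P ≈ 100.84.
Law of sines: PQ = QR·sin R/sin P ≈ 38.149.
Circumradius = QR/(2 sin P) ≈ 50.553.

50.5527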